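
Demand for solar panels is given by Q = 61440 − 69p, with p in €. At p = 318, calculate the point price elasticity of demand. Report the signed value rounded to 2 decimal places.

dQ/dp = −69. At p = 318, Q = 61440 − 69(318) = 39498.
Ed = (dQ/dp)·(p/Q) = −69 × (318/39498) = -0.5555…

-0.56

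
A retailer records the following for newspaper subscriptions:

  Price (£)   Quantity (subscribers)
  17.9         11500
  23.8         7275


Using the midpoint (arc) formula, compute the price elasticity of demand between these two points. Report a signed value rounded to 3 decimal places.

%ΔQ = (7275 − 11500) / [(11500 + 7275)/2] = -4225/9387.5 = -0.450066…
%ΔP = (23.8 − 17.9) / [(17.9 + 23.8)/2] = 5.9/20.85 = 0.282973…
Arc Ed = %ΔQ / %ΔP = (-4225/9387.5) / (5.9/20.85) = -1.59048…

-1.590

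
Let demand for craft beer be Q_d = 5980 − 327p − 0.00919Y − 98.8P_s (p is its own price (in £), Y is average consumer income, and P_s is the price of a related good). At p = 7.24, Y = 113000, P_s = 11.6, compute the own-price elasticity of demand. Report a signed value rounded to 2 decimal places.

At the given values, Q_d = 5980 − 327(7.24) − 0.00919(113000) − 98.8(11.6) = 1427.97.
∂Q_d/∂p = −327.
E = (-327) × (7.24/1427.97) = -1.6579…

-1.66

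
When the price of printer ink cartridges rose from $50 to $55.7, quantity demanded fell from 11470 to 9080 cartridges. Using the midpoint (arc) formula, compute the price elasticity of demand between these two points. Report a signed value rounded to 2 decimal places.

%ΔQ = (9080 − 11470) / [(11470 + 9080)/2] = -2390/10275 = -0.232603…
%ΔP = (55.7 − 50) / [(50 + 55.7)/2] = 5.7/52.85 = 0.107852…
Arc Ed = %ΔQ / %ΔP = (-2390/10275) / (5.7/52.85) = -2.1566…

-2.16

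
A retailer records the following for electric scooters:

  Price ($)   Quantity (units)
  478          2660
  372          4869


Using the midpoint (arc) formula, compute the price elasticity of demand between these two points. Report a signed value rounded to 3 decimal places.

%ΔQ = (4869 − 2660) / [(2660 + 4869)/2] = 2209/3764.5 = 0.586797…
%ΔP = (372 − 478) / [(478 + 372)/2] = -106/425 = -0.249411…
Arc Ed = %ΔQ / %ΔP = (2209/3764.5) / (-106/425) = -2.35272…

-2.353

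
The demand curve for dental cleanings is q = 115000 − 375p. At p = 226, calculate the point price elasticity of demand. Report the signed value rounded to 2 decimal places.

-2.80

dq/dp = −375. At p = 226, q = 115000 − 375(226) = 30250.
Ed = (dq/dp)·(p/q) = −375 × (226/30250) = -2.8016…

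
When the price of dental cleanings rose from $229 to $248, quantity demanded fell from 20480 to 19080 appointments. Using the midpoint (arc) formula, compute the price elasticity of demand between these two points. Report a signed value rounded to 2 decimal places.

%ΔQ = (19080 − 20480) / [(20480 + 19080)/2] = -1400/19780 = -0.070778…
%ΔP = (248 − 229) / [(229 + 248)/2] = 19/238.5 = 0.079664…
Arc Ed = %ΔQ / %ΔP = (-1400/19780) / (19/238.5) = -0.8884…

-0.89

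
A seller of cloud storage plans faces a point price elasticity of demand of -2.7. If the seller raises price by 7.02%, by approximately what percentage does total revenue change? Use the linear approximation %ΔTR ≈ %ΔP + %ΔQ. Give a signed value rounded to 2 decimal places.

-11.93%

%ΔQ ≈ Ed × %ΔP = (-2.7) × (+7.02%) = -18.9540%
%ΔTR ≈ %ΔP + %ΔQ = (+7.02%) + (-18.9540%) = -11.9340%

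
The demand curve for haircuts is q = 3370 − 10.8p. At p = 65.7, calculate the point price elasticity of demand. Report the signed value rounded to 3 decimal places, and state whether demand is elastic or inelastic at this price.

-0.267; inelastic

dq/dp = −10.8. At p = 65.7, q = 3370 − 10.8(65.7) = 2660.44.
Ed = (dq/dp)·(p/q) = −10.8 × (65.7/2660.44) = -0.26670…
|Ed| = 0.267 < 1, so demand is inelastic.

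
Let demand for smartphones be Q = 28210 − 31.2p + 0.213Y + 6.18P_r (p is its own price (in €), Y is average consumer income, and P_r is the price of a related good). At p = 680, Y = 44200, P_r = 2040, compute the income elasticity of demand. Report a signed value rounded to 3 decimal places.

0.324

At the given values, Q = 28210 − 31.2(680) + 0.213(44200) + 6.18(2040) = 29015.8.
∂Q/∂Y = 0.213.
E = (0.213) × (44200/29015.8) = 0.32446…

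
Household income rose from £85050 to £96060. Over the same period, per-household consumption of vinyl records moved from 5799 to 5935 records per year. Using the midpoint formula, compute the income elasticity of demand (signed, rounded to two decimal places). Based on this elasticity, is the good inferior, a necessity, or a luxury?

%ΔQ = (5935 − 5799)/[( 5799 + 5935)/2] = 136/5867 = 0.023180…
%ΔIncome = (96060 − 85050)/[( 85050 + 96060)/2] = 11010/90555 = 0.121583…
E_income = (136/5867) / (11010/90555) = 0.1906…
0 < E_income < 1 ⇒ normal good, necessity.

0.19; necessity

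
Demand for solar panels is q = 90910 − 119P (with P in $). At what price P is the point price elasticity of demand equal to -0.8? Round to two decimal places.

339.53

Ed = −119P/(90910 − 119P). Set this equal to -0.8:
119P = 0.8·(90910 − 119P) ⇒ 119P(1 + 0.8) = 0.8·90910
P = 0.8·90910 / (119·1.8) = 339.5331…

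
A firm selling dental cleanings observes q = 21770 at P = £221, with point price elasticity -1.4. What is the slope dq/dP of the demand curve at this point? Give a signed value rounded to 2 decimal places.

-137.91

Ed = (dq/dP)·(P/q) ⇒ dq/dP = Ed·q/P = (-1.4)·21770/221 = -137.9095…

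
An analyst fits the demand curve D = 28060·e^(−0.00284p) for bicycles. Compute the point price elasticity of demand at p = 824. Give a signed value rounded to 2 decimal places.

dD/dp = −0.00284·D = -7.67516. At p = 824, D = 2702.52.
Ed = (dD/dp)·(p/D) = (-7.67516) × (824/2702.52) = -2.3401…

-2.34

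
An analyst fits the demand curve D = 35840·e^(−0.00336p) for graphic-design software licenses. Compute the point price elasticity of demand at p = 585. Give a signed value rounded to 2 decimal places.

-1.97

dD/dp = −0.00336·D = -16.8678. At p = 585, D = 5020.17.
Ed = (dD/dp)·(p/D) = (-16.8678) × (585/5020.17) = -1.9656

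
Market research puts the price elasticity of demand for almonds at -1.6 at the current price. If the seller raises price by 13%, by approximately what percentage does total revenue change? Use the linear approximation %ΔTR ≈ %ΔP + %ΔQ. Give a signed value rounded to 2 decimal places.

-7.80%

%ΔQ ≈ Ed × %ΔP = (-1.6) × (+13%) = -20.8000%
%ΔTR ≈ %ΔP + %ΔQ = (+13%) + (-20.8000%) = -7.8000%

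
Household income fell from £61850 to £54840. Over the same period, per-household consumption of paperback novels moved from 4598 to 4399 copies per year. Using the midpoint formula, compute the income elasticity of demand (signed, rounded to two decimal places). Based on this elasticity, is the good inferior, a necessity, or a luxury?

0.37; necessity

%ΔQ = (4399 − 4598)/[( 4598 + 4399)/2] = -199/4498.5 = -0.044236…
%ΔIncome = (54840 − 61850)/[( 61850 + 54840)/2] = -7010/58345 = -0.120147…
E_income = (-199/4498.5) / (-7010/58345) = 0.3681…
0 < E_income < 1 ⇒ normal good, necessity.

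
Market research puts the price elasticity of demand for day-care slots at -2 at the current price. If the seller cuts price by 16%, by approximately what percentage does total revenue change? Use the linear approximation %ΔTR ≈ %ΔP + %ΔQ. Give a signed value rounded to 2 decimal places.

%ΔQ ≈ Ed × %ΔP = (-2) × (-16%) = +32.0000%
%ΔTR ≈ %ΔP + %ΔQ = (-16%) + (+32.0000%) = +16.0000%

+16.00%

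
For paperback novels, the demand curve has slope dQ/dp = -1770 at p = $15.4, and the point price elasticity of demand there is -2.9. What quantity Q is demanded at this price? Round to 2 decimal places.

Ed = (dQ/dp)·(p/Q) ⇒ Q = (dQ/dp)·p/Ed = (-1770)·15.4/(-2.9) = 9399.3103…

9399.31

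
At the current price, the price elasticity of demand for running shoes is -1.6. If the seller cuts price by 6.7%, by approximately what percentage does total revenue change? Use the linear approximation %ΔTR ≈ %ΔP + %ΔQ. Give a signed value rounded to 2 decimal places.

+4.02%

%ΔQ ≈ Ed × %ΔP = (-1.6) × (-6.7%) = +10.7200%
%ΔTR ≈ %ΔP + %ΔQ = (-6.7%) + (+10.7200%) = +4.0200%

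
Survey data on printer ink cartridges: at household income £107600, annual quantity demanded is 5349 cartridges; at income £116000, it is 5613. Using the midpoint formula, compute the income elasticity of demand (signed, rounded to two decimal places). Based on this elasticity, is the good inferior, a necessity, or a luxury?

%ΔQ = (5613 − 5349)/[( 5349 + 5613)/2] = 264/5481 = 0.048166…
%ΔIncome = (116000 − 107600)/[( 107600 + 116000)/2] = 8400/111800 = 0.075134…
E_income = (264/5481) / (8400/111800) = 0.6410…
0 < E_income < 1 ⇒ normal good, necessity.

0.64; necessity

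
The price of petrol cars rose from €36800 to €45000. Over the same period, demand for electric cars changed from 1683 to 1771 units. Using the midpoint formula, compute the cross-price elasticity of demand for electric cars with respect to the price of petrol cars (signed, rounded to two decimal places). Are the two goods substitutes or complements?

0.25; substitutes

%ΔQ_{electric cars} = (1771 − 1683)/avg = 88/1727 = 0.050955…
%ΔP_{petrol cars} = (45000 − 36800)/avg = 8200/40900 = 0.200488…
E_cross = (88/1727) / (8200/40900) = 0.2541…
E_cross > 0 ⇒ the goods are substitutes.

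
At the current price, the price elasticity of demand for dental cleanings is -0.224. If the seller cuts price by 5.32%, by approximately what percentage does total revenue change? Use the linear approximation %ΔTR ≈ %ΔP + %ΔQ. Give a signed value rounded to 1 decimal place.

-4.1%

%ΔQ ≈ Ed × %ΔP = (-0.224) × (-5.32%) = +1.1917%
%ΔTR ≈ %ΔP + %ΔQ = (-5.32%) + (+1.1917%) = -4.1283%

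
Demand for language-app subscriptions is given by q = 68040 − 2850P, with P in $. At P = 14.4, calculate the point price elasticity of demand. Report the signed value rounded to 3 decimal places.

dq/dP = −2850. At P = 14.4, q = 68040 − 2850(14.4) = 27000.
Ed = (dq/dP)·(P/q) = −2850 × (14.4/27000) = -1.52

-1.520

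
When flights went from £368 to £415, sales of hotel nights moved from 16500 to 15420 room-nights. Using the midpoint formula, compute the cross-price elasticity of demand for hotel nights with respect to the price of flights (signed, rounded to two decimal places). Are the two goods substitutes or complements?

-0.56; complements

%ΔQ_{hotel nights} = (15420 − 16500)/avg = -1080/15960 = -0.067669…
%ΔP_{flights} = (415 − 368)/avg = 47/391.5 = 0.120051…
E_cross = (-1080/15960) / (47/391.5) = -0.5636…
E_cross < 0 ⇒ the goods are complements.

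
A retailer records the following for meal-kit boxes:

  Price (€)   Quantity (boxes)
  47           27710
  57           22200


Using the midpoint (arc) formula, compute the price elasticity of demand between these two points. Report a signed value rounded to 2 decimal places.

%ΔQ = (22200 − 27710) / [(27710 + 22200)/2] = -5510/24955 = -0.220797…
%ΔP = (57 − 47) / [(47 + 57)/2] = 10/52 = 0.192307…
Arc Ed = %ΔQ / %ΔP = (-5510/24955) / (10/52) = -1.1481…

-1.15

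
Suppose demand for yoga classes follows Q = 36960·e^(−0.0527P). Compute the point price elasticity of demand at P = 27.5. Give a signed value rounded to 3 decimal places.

-1.449

dQ/dP = −0.0527·Q = -457.237. At P = 27.5, Q = 8676.22.
Ed = (dQ/dP)·(P/Q) = (-457.237) × (27.5/8676.22) = -1.44925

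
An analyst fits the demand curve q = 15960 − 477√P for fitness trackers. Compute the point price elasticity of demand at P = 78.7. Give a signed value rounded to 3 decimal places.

-0.180

dq/dP = −477/(2√P) = -26.8844. At P = 78.7, q = 11728.4.
Ed = (dq/dP)·(P/q) = (-26.8844) × (78.7/11728.4) = -0.18040…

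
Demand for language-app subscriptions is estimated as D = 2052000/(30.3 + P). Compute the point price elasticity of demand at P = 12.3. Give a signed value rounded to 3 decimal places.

-0.289

dD/dP = −2052000/(30.3 + P)² = -1130.73. At P = 12.3, D = 48169.
Ed = (dD/dP)·(P/D) = (-1130.73) × (12.3/48169) = -0.28873…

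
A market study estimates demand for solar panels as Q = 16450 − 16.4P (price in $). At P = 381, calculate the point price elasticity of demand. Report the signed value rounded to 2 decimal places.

-0.61

dQ/dP = −16.4. At P = 381, Q = 16450 − 16.4(381) = 10201.6.
Ed = (dQ/dP)·(P/Q) = −16.4 × (381/10201.6) = -0.6124…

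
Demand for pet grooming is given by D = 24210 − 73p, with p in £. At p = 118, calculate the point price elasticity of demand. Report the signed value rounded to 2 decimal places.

dD/dp = −73. At p = 118, D = 24210 − 73(118) = 15596.
Ed = (dD/dp)·(p/D) = −73 × (118/15596) = -0.5523…

-0.55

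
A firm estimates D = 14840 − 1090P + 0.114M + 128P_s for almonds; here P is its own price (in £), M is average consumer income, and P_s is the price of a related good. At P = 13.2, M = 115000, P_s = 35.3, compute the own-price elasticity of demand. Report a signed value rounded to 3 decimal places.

-0.796

At the given values, D = 14840 − 1090(13.2) + 0.114(115000) + 128(35.3) = 18080.4.
∂D/∂P = −1090.
E = (-1090) × (13.2/18080.4) = -0.79577…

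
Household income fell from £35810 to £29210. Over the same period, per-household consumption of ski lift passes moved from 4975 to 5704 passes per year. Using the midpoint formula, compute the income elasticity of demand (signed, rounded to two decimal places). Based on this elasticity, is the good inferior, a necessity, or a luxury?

%ΔQ = (5704 − 4975)/[( 4975 + 5704)/2] = 729/5339.5 = 0.136529…
%ΔIncome = (29210 − 35810)/[( 35810 + 29210)/2] = -6600/32510 = -0.203014…
E_income = (729/5339.5) / (-6600/32510) = -0.6725…
E_income < 0 ⇒ inferior good.

-0.67; inferior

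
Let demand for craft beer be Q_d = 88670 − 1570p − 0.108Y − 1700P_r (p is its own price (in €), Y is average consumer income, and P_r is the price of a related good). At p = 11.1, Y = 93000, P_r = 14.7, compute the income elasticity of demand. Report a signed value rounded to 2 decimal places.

-0.28

At the given values, Q_d = 88670 − 1570(11.1) − 0.108(93000) − 1700(14.7) = 36209.
∂Q_d/∂Y = -0.108.
E = (-0.108) × (93000/36209) = -0.2773…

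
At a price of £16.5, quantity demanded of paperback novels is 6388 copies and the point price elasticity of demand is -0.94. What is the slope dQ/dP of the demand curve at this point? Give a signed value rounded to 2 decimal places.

-363.92

Ed = (dQ/dP)·(P/Q) ⇒ dQ/dP = Ed·Q/P = (-0.94)·6388/16.5 = -363.9224…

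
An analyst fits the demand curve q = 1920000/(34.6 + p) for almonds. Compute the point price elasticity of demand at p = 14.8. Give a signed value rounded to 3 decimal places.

-0.300

dq/dp = −1920000/(34.6 + p)² = -786.769. At p = 14.8, q = 38866.4.
Ed = (dq/dp)·(p/q) = (-786.769) × (14.8/38866.4) = -0.29959…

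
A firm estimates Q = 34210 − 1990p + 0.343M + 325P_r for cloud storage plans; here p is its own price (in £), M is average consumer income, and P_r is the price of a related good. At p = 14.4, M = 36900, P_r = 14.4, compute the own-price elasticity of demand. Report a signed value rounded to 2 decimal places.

-1.25

At the given values, Q = 34210 − 1990(14.4) + 0.343(36900) + 325(14.4) = 22890.7.
∂Q/∂p = −1990.
E = (-1990) × (14.4/22890.7) = -1.2518…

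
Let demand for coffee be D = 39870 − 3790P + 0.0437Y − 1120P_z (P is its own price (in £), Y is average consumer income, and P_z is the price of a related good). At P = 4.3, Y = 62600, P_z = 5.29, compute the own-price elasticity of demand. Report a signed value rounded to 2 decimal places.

-0.80

At the given values, D = 39870 − 3790(4.3) + 0.0437(62600) − 1120(5.29) = 20383.82.
∂D/∂P = −3790.
E = (-3790) × (4.3/20383.82) = -0.7995…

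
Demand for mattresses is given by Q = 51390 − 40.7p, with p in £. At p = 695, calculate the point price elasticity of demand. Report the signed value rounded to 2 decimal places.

dQ/dp = −40.7. At p = 695, Q = 51390 − 40.7(695) = 23103.5.
Ed = (dQ/dp)·(p/Q) = −40.7 × (695/23103.5) = -1.2243…

-1.22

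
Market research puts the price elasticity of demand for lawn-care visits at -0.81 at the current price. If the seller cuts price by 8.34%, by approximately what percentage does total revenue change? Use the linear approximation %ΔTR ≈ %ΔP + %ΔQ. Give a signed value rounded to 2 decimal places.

-1.58%

%ΔQ ≈ Ed × %ΔP = (-0.81) × (-8.34%) = +6.7554%
%ΔTR ≈ %ΔP + %ΔQ = (-8.34%) + (+6.7554%) = -1.5846%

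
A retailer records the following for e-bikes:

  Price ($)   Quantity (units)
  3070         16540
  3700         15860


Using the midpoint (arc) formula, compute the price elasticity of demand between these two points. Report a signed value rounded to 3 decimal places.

%ΔQ = (15860 − 16540) / [(16540 + 15860)/2] = -680/16200 = -0.041975…
%ΔP = (3700 − 3070) / [(3070 + 3700)/2] = 630/3385 = 0.186115…
Arc Ed = %ΔQ / %ΔP = (-680/16200) / (630/3385) = -0.22553…

-0.226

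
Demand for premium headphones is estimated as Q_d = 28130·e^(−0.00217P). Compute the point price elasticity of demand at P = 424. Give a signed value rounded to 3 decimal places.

-0.920

dQ_d/dP = −0.00217·Q_d = -24.3245. At P = 424, Q_d = 11209.4.
Ed = (dQ_d/dP)·(P/Q_d) = (-24.3245) × (424/11209.4) = -0.92008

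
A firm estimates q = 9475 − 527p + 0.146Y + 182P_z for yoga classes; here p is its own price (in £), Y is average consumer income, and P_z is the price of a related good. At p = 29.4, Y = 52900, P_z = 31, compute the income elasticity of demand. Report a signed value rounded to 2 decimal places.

1.05

At the given values, q = 9475 − 527(29.4) + 0.146(52900) + 182(31) = 7346.6.
∂q/∂Y = 0.146.
E = (0.146) × (52900/7346.6) = 1.0512…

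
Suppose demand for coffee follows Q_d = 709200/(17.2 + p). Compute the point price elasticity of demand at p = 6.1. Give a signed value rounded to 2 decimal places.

-0.26

dQ_d/dp = −709200/(17.2 + p)² = -1306.34. At p = 6.1, Q_d = 30437.8.
Ed = (dQ_d/dp)·(p/Q_d) = (-1306.34) × (6.1/30437.8) = -0.2618…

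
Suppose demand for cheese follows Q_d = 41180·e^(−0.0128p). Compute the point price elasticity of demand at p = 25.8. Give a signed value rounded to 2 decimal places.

dQ_d/dp = −0.0128·Q_d = -378.857. At p = 25.8, Q_d = 29598.2.
Ed = (dQ_d/dp)·(p/Q_d) = (-378.857) × (25.8/29598.2) = -0.3302…

-0.33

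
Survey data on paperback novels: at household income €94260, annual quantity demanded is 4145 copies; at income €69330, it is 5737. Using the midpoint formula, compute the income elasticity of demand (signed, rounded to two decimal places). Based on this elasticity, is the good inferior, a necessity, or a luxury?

-1.06; inferior

%ΔQ = (5737 − 4145)/[( 4145 + 5737)/2] = 1592/4941 = 0.322201…
%ΔIncome = (69330 − 94260)/[( 94260 + 69330)/2] = -24930/81795 = -0.304786…
E_income = (1592/4941) / (-24930/81795) = -1.0571…
E_income < 0 ⇒ inferior good.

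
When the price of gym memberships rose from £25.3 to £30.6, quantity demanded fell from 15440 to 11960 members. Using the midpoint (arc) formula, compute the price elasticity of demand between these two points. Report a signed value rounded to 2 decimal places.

%ΔQ = (11960 − 15440) / [(15440 + 11960)/2] = -3480/13700 = -0.254014…
%ΔP = (30.6 − 25.3) / [(25.3 + 30.6)/2] = 5.3/27.95 = 0.189624…
Arc Ed = %ΔQ / %ΔP = (-3480/13700) / (5.3/27.95) = -1.3395…

-1.34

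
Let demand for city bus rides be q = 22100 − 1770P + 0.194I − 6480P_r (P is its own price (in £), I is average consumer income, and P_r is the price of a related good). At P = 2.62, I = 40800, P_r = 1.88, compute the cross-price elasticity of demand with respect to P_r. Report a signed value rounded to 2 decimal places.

-0.92

At the given values, q = 22100 − 1770(2.62) + 0.194(40800) − 6480(1.88) = 13195.4.
∂q/∂P_r = -6480.
E = (-6480) × (1.88/13195.4) = -0.9232…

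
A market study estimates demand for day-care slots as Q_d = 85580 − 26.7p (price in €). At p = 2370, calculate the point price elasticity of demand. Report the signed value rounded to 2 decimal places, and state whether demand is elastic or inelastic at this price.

dQ_d/dp = −26.7. At p = 2370, Q_d = 85580 − 26.7(2370) = 22301.
Ed = (dQ_d/dp)·(p/Q_d) = −26.7 × (2370/22301) = -2.8374…
|Ed| = 2.84 > 1, so demand is elastic.

-2.84; elastic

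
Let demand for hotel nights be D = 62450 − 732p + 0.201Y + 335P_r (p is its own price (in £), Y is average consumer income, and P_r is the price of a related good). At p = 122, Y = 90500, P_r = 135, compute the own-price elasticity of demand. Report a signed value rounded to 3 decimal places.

At the given values, D = 62450 − 732(122) + 0.201(90500) + 335(135) = 36561.5.
∂D/∂p = −732.
E = (-732) × (122/36561.5) = -2.44256…

-2.443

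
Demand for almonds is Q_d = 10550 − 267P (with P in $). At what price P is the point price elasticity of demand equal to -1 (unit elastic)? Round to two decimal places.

Ed = −267P/(10550 − 267P). Set this equal to -1:
267P = 1·(10550 − 267P) ⇒ 267P(1 + 1) = 1·10550
P = 1·10550 / (267·2) = 19.7565…

19.76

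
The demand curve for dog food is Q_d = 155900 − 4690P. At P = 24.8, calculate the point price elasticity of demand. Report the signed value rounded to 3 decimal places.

dQ_d/dP = −4690. At P = 24.8, Q_d = 155900 − 4690(24.8) = 39588.
Ed = (dQ_d/dP)·(P/Q_d) = −4690 × (24.8/39588) = -2.93806…

-2.938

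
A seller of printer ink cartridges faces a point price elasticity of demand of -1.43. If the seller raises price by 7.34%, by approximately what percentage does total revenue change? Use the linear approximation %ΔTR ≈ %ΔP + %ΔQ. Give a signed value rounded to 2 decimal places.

%ΔQ ≈ Ed × %ΔP = (-1.43) × (+7.34%) = -10.4962%
%ΔTR ≈ %ΔP + %ΔQ = (+7.34%) + (-10.4962%) = -3.1562%

-3.16%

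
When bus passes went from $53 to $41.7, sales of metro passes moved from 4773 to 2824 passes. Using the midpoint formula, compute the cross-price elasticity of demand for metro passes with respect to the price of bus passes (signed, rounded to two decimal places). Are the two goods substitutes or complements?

%ΔQ_{metro passes} = (2824 − 4773)/avg = -1949/3798.5 = -0.513097…
%ΔP_{bus passes} = (41.7 − 53)/avg = -11.3/47.35 = -0.238648…
E_cross = (-1949/3798.5) / (-11.3/47.35) = 2.1500…
E_cross > 0 ⇒ the goods are substitutes.

2.15; substitutes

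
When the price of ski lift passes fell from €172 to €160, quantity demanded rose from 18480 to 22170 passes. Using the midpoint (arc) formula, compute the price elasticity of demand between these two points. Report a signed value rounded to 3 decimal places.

-2.511

%ΔQ = (22170 − 18480) / [(18480 + 22170)/2] = 3690/20325 = 0.181549…
%ΔP = (160 − 172) / [(172 + 160)/2] = -12/166 = -0.072289…
Arc Ed = %ΔQ / %ΔP = (3690/20325) / (-12/166) = -2.51143…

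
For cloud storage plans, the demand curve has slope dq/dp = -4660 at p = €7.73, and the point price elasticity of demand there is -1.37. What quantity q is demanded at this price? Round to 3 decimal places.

Ed = (dq/dp)·(p/q) ⇒ q = (dq/dp)·p/Ed = (-4660)·7.73/(-1.37) = 26293.28467…

26293.285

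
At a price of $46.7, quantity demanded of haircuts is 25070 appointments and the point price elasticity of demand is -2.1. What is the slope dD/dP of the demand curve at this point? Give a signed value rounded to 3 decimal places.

-1127.345

Ed = (dD/dP)·(P/D) ⇒ dD/dP = Ed·D/P = (-2.1)·25070/46.7 = -1127.34475…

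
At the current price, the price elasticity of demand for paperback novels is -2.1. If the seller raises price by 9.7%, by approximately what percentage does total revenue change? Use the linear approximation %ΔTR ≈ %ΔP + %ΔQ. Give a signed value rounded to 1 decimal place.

%ΔQ ≈ Ed × %ΔP = (-2.1) × (+9.7%) = -20.3700%
%ΔTR ≈ %ΔP + %ΔQ = (+9.7%) + (-20.3700%) = -10.6700%

-10.7%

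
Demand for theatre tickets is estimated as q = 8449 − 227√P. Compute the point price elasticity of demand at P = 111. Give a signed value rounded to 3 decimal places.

-0.197

dq/dP = −227/(2√P) = -10.7729. At P = 111, q = 6057.41.
Ed = (dq/dP)·(P/q) = (-10.7729) × (111/6057.41) = -0.19741…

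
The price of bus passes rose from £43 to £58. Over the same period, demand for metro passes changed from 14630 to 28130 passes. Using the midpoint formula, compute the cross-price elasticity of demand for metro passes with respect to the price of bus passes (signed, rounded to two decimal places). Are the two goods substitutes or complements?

2.13; substitutes

%ΔQ_{metro passes} = (28130 − 14630)/avg = 13500/21380 = 0.631431…
%ΔP_{bus passes} = (58 − 43)/avg = 15/50.5 = 0.297029…
E_cross = (13500/21380) / (15/50.5) = 2.1258…
E_cross > 0 ⇒ the goods are substitutes.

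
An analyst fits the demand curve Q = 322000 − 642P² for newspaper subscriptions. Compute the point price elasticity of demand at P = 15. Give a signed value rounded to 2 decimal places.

-1.63

dQ/dP = −2·642·P = -19260. At P = 15, Q = 177550.
Ed = (dQ/dP)·(P/Q) = (-19260) × (15/177550) = -1.6271…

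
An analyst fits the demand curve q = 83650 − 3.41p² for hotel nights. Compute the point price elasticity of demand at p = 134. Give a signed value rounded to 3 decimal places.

dq/dp = −2·3.41·p = -913.88. At p = 134, q = 22420.04.
Ed = (dq/dp)·(p/q) = (-913.88) × (134/22420.04) = -5.46207…

-5.462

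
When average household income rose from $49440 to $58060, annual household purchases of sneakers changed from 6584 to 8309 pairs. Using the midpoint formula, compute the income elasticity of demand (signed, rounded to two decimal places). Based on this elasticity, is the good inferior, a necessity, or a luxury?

%ΔQ = (8309 − 6584)/[( 6584 + 8309)/2] = 1725/7446.5 = 0.231652…
%ΔIncome = (58060 − 49440)/[( 49440 + 58060)/2] = 8620/53750 = 0.160372…
E_income = (1725/7446.5) / (8620/53750) = 1.4444…
E_income > 1 ⇒ normal good, luxury.

1.44; luxury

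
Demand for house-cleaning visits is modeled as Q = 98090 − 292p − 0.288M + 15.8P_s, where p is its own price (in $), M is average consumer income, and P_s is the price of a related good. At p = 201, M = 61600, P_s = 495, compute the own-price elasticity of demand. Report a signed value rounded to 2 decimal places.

At the given values, Q = 98090 − 292(201) − 0.288(61600) + 15.8(495) = 29478.2.
∂Q/∂p = −292.
E = (-292) × (201/29478.2) = -1.9910…

-1.99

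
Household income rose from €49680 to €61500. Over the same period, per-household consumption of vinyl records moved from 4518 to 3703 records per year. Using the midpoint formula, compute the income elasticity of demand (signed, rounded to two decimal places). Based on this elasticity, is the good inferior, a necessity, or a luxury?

%ΔQ = (3703 − 4518)/[( 4518 + 3703)/2] = -815/4110.5 = -0.198272…
%ΔIncome = (61500 − 49680)/[( 49680 + 61500)/2] = 11820/55590 = 0.212628…
E_income = (-815/4110.5) / (11820/55590) = -0.9324…
E_income < 0 ⇒ inferior good.

-0.93; inferior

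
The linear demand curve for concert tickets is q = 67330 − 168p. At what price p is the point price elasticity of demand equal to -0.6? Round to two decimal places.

Ed = −168p/(67330 − 168p). Set this equal to -0.6:
168p = 0.6·(67330 − 168p) ⇒ 168p(1 + 0.6) = 0.6·67330
p = 0.6·67330 / (168·1.6) = 150.2901…

150.29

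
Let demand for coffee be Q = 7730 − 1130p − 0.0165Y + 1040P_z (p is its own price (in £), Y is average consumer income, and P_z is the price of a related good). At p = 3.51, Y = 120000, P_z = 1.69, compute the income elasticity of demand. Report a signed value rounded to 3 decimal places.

At the given values, Q = 7730 − 1130(3.51) − 0.0165(120000) + 1040(1.69) = 3541.3.
∂Q/∂Y = -0.0165.
E = (-0.0165) × (120000/3541.3) = -0.55911…

-0.559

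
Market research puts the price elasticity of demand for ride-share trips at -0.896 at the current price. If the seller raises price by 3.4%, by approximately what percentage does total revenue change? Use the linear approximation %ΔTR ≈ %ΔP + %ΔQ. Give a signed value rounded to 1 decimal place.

%ΔQ ≈ Ed × %ΔP = (-0.896) × (+3.4%) = -3.0464%
%ΔTR ≈ %ΔP + %ΔQ = (+3.4%) + (-3.0464%) = +0.3536%

+0.4%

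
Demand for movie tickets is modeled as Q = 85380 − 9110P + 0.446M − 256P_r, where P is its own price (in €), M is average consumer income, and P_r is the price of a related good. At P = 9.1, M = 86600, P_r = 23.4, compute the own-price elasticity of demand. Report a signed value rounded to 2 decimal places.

At the given values, Q = 85380 − 9110(9.1) + 0.446(86600) − 256(23.4) = 35112.2.
∂Q/∂P = −9110.
E = (-9110) × (9.1/35112.2) = -2.3610…

-2.36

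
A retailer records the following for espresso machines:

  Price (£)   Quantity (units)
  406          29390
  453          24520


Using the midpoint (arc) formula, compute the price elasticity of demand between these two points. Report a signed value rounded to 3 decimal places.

-1.651

%ΔQ = (24520 − 29390) / [(29390 + 24520)/2] = -4870/26955 = -0.180671…
%ΔP = (453 − 406) / [(406 + 453)/2] = 47/429.5 = 0.109429…
Arc Ed = %ΔQ / %ΔP = (-4870/26955) / (47/429.5) = -1.65102…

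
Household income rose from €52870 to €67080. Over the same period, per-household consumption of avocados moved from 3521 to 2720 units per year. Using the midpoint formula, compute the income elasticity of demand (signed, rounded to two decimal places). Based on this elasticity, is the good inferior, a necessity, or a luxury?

-1.08; inferior

%ΔQ = (2720 − 3521)/[( 3521 + 2720)/2] = -801/3120.5 = -0.256689…
%ΔIncome = (67080 − 52870)/[( 52870 + 67080)/2] = 14210/59975 = 0.236932…
E_income = (-801/3120.5) / (14210/59975) = -1.0833…
E_income < 0 ⇒ inferior good.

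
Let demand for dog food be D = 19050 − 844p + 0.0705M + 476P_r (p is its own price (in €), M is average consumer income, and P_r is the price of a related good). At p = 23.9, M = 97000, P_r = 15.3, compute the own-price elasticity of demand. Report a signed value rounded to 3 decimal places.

At the given values, D = 19050 − 844(23.9) + 0.0705(97000) + 476(15.3) = 12999.7.
∂D/∂p = −844.
E = (-844) × (23.9/12999.7) = -1.55169…

-1.552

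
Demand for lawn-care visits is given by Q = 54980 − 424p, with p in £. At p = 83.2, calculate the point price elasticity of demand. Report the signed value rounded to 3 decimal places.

-1.790

dQ/dp = −424. At p = 83.2, Q = 54980 − 424(83.2) = 19703.2.
Ed = (dQ/dp)·(p/Q) = −424 × (83.2/19703.2) = -1.79040…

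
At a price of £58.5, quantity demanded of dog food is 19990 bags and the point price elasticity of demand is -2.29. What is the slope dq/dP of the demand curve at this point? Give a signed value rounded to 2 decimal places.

-782.51

Ed = (dq/dP)·(P/q) ⇒ dq/dP = Ed·q/P = (-2.29)·19990/58.5 = -782.5145…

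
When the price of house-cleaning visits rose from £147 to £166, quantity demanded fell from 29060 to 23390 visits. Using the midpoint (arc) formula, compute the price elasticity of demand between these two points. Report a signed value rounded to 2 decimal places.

%ΔQ = (23390 − 29060) / [(29060 + 23390)/2] = -5670/26225 = -0.216205…
%ΔP = (166 − 147) / [(147 + 166)/2] = 19/156.5 = 0.121405…
Arc Ed = %ΔQ / %ΔP = (-5670/26225) / (19/156.5) = -1.7808…

-1.78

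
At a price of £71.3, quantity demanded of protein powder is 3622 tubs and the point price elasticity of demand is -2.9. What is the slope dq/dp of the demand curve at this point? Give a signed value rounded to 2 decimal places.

-147.32

Ed = (dq/dp)·(p/q) ⇒ dq/dp = Ed·q/p = (-2.9)·3622/71.3 = -147.3183…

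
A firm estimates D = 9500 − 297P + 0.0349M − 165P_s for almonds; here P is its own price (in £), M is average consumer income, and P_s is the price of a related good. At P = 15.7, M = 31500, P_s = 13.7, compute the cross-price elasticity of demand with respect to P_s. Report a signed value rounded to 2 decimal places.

At the given values, D = 9500 − 297(15.7) + 0.0349(31500) − 165(13.7) = 3675.95.
∂D/∂P_s = -165.
E = (-165) × (13.7/3675.95) = -0.6149…

-0.61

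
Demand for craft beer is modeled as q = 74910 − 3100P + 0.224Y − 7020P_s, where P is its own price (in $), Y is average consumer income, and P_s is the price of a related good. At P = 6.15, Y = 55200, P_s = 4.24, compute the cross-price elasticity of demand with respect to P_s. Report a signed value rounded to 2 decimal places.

-0.77

At the given values, q = 74910 − 3100(6.15) + 0.224(55200) − 7020(4.24) = 38445.
∂q/∂P_s = -7020.
E = (-7020) × (4.24/38445) = -0.7742…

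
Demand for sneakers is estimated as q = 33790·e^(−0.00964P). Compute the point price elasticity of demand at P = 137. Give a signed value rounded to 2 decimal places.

dq/dP = −0.00964·q = -86.9563. At P = 137, q = 9020.37.
Ed = (dq/dP)·(P/q) = (-86.9563) × (137/9020.37) = -1.3206…

-1.32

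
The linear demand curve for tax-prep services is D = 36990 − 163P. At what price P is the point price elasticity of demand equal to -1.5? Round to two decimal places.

136.16

Ed = −163P/(36990 − 163P). Set this equal to -1.5:
163P = 1.5·(36990 − 163P) ⇒ 163P(1 + 1.5) = 1.5·36990
P = 1.5·36990 / (163·2.5) = 136.1595…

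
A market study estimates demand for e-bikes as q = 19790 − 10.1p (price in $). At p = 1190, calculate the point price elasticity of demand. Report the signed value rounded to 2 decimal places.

-1.55

dq/dp = −10.1. At p = 1190, q = 19790 − 10.1(1190) = 7771.
Ed = (dq/dp)·(p/q) = −10.1 × (1190/7771) = -1.5466…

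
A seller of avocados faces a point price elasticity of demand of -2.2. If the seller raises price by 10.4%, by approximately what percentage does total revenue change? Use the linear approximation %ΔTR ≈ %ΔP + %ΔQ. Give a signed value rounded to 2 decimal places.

%ΔQ ≈ Ed × %ΔP = (-2.2) × (+10.4%) = -22.8800%
%ΔTR ≈ %ΔP + %ΔQ = (+10.4%) + (-22.8800%) = -12.4800%

-12.48%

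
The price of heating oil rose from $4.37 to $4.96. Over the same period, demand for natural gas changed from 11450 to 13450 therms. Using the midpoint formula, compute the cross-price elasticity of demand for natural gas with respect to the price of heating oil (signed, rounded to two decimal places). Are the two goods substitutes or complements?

1.27; substitutes

%ΔQ_{natural gas} = (13450 − 11450)/avg = 2000/12450 = 0.160642…
%ΔP_{heating oil} = (4.96 − 4.37)/avg = 0.59/4.665 = 0.126473…
E_cross = (2000/12450) / (0.59/4.665) = 1.2701…
E_cross > 0 ⇒ the goods are substitutes.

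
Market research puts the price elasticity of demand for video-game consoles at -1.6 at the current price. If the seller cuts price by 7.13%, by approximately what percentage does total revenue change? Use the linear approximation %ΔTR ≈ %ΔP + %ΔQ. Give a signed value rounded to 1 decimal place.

%ΔQ ≈ Ed × %ΔP = (-1.6) × (-7.13%) = +11.4080%
%ΔTR ≈ %ΔP + %ΔQ = (-7.13%) + (+11.4080%) = +4.2780%

+4.3%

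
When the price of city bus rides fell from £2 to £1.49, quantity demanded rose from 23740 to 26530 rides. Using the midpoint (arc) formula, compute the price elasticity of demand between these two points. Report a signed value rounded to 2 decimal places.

-0.38

%ΔQ = (26530 − 23740) / [(23740 + 26530)/2] = 2790/25135 = 0.111000…
%ΔP = (1.49 − 2) / [(2 + 1.49)/2] = -0.51/1.745 = -0.292263…
Arc Ed = %ΔQ / %ΔP = (2790/25135) / (-0.51/1.745) = -0.3797…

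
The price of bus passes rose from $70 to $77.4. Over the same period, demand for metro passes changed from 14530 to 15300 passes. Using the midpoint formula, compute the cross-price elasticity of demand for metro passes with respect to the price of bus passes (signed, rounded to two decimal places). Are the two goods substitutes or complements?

0.51; substitutes

%ΔQ_{metro passes} = (15300 − 14530)/avg = 770/14915 = 0.051625…
%ΔP_{bus passes} = (77.4 − 70)/avg = 7.4/73.7 = 0.100407…
E_cross = (770/14915) / (7.4/73.7) = 0.5141…
E_cross > 0 ⇒ the goods are substitutes.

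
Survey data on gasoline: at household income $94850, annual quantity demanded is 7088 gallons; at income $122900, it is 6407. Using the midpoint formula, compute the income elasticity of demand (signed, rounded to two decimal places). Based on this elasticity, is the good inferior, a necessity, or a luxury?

%ΔQ = (6407 − 7088)/[( 7088 + 6407)/2] = -681/6747.5 = -0.100926…
%ΔIncome = (122900 − 94850)/[( 94850 + 122900)/2] = 28050/108875 = 0.257634…
E_income = (-681/6747.5) / (28050/108875) = -0.3917…
E_income < 0 ⇒ inferior good.

-0.39; inferior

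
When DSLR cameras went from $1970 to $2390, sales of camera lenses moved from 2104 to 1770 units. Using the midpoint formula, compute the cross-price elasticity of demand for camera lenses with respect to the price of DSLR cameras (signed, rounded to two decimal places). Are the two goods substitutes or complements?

-0.90; complements

%ΔQ_{camera lenses} = (1770 − 2104)/avg = -334/1937 = -0.172431…
%ΔP_{DSLR cameras} = (2390 − 1970)/avg = 420/2180 = 0.192660…
E_cross = (-334/1937) / (420/2180) = -0.8950…
E_cross < 0 ⇒ the goods are complements.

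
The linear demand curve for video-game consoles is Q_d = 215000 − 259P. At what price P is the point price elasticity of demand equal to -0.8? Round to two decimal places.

Ed = −259P/(215000 − 259P). Set this equal to -0.8:
259P = 0.8·(215000 − 259P) ⇒ 259P(1 + 0.8) = 0.8·215000
P = 0.8·215000 / (259·1.8) = 368.9403…

368.94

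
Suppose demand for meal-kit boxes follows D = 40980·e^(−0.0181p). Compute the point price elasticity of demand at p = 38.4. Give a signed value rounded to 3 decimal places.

-0.695

dD/dp = −0.0181·D = -370.168. At p = 38.4, D = 20451.3.
Ed = (dD/dp)·(p/D) = (-370.168) × (38.4/20451.3) = -0.69504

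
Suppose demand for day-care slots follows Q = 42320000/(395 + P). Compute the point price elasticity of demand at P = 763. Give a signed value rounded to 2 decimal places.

-0.66

dQ/dP = −42320000/(395 + P)² = -31.5594. At P = 763, Q = 36545.8.
Ed = (dQ/dP)·(P/Q) = (-31.5594) × (763/36545.8) = -0.6588…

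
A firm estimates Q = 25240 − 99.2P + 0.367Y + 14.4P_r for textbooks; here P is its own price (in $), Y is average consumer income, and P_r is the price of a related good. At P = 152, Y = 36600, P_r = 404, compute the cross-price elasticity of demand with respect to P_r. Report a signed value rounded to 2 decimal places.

0.20

At the given values, Q = 25240 − 99.2(152) + 0.367(36600) + 14.4(404) = 29411.4.
∂Q/∂P_r = 14.4.
E = (14.4) × (404/29411.4) = 0.1978…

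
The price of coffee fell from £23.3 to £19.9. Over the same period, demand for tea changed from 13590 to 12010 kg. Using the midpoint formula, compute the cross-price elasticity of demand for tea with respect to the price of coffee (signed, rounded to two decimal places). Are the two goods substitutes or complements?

%ΔQ_{tea} = (12010 − 13590)/avg = -1580/12800 = -0.123437…
%ΔP_{coffee} = (19.9 − 23.3)/avg = -3.4/21.6 = -0.157407…
E_cross = (-1580/12800) / (-3.4/21.6) = 0.7841…
E_cross > 0 ⇒ the goods are substitutes.

0.78; substitutes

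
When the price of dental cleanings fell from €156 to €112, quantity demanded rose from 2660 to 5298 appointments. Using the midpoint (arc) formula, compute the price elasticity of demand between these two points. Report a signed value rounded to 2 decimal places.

-2.02

%ΔQ = (5298 − 2660) / [(2660 + 5298)/2] = 2638/3979 = 0.662980…
%ΔP = (112 − 156) / [(156 + 112)/2] = -44/134 = -0.328358…
Arc Ed = %ΔQ / %ΔP = (2638/3979) / (-44/134) = -2.0190…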